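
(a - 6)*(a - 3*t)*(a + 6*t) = a^3 + 3*a^2*t - 6*a^2 - 18*a*t^2 - 18*a*t + 108*t^2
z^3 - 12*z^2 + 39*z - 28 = (z - 7)*(z - 4)*(z - 1)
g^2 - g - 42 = (g - 7)*(g + 6)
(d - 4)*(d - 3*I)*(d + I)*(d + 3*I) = d^4 - 4*d^3 + I*d^3 + 9*d^2 - 4*I*d^2 - 36*d + 9*I*d - 36*I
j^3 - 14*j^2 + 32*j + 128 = (j - 8)^2*(j + 2)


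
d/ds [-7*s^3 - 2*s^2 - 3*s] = -21*s^2 - 4*s - 3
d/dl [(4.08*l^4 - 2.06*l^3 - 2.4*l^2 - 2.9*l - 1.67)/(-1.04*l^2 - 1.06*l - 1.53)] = (-8.4864*l^5 - 10.832*l^4 - 20.6024*l^3 + 8.9834*l^2 + 3.8704*l + 2.6668)/(1.0816*l^4 + 2.2048*l^3 + 4.306*l^2 + 3.2436*l + 2.3409)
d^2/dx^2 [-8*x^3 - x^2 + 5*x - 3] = -48*x - 2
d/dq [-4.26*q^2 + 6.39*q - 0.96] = 6.39 - 8.52*q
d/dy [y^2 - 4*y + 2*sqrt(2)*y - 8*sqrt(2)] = 2*y - 4 + 2*sqrt(2)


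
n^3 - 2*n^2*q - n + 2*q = (n - 1)*(n + 1)*(n - 2*q)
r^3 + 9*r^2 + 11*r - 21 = (r - 1)*(r + 3)*(r + 7)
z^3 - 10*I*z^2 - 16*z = z*(z - 8*I)*(z - 2*I)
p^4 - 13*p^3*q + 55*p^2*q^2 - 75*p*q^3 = p*(p - 5*q)^2*(p - 3*q)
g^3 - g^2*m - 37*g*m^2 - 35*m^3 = (g - 7*m)*(g + m)*(g + 5*m)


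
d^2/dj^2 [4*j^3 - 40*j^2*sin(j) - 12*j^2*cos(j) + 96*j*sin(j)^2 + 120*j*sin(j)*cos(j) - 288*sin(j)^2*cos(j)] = 40*j^2*sin(j) + 12*j^2*cos(j) + 48*j*sin(j) - 240*j*sin(2*j) - 160*j*cos(j) + 192*j*cos(2*j) + 24*j - 80*sin(j) + 192*sin(2*j) + 48*cos(j) + 240*cos(2*j) - 648*cos(3*j)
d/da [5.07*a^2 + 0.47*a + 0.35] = 10.14*a + 0.47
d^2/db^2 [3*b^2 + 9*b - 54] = 6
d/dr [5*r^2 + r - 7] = 10*r + 1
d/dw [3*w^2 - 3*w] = 6*w - 3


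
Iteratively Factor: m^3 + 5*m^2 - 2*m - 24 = (m + 4)*(m^2 + m - 6) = (m + 3)*(m + 4)*(m - 2)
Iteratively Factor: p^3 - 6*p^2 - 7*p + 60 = (p - 4)*(p^2 - 2*p - 15) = (p - 4)*(p + 3)*(p - 5)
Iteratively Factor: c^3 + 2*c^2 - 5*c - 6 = (c + 1)*(c^2 + c - 6) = (c - 2)*(c + 1)*(c + 3)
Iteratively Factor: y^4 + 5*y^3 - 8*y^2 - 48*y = (y + 4)*(y^3 + y^2 - 12*y) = (y - 3)*(y + 4)*(y^2 + 4*y) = y*(y - 3)*(y + 4)*(y + 4)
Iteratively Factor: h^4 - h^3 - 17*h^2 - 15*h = (h + 1)*(h^3 - 2*h^2 - 15*h) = h*(h + 1)*(h^2 - 2*h - 15) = h*(h - 5)*(h + 1)*(h + 3)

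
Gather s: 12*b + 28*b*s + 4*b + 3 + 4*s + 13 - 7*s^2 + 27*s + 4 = 16*b - 7*s^2 + s*(28*b + 31) + 20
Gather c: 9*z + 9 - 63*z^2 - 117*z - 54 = -63*z^2 - 108*z - 45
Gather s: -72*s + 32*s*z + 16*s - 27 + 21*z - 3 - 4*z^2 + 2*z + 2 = s*(32*z - 56) - 4*z^2 + 23*z - 28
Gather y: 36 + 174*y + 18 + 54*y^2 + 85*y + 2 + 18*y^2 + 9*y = 72*y^2 + 268*y + 56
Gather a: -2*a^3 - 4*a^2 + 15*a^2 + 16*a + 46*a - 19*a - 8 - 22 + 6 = -2*a^3 + 11*a^2 + 43*a - 24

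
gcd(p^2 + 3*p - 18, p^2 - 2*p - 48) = p + 6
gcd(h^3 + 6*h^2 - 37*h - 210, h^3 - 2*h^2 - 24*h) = h - 6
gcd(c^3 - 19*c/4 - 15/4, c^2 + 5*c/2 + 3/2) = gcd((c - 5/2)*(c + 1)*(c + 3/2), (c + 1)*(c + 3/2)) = c^2 + 5*c/2 + 3/2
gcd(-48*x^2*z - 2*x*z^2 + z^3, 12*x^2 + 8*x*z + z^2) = 6*x + z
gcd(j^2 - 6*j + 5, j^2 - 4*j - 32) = 1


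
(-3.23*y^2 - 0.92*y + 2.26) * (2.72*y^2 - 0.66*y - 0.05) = -8.7856*y^4 - 0.3706*y^3 + 6.9159*y^2 - 1.4456*y - 0.113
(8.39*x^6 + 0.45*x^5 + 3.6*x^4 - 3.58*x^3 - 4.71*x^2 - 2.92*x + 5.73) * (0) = 0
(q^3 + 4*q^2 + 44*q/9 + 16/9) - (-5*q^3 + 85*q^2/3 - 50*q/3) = 6*q^3 - 73*q^2/3 + 194*q/9 + 16/9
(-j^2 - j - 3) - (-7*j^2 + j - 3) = 6*j^2 - 2*j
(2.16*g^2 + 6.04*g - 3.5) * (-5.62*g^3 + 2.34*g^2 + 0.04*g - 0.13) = -12.1392*g^5 - 28.8904*g^4 + 33.89*g^3 - 8.2292*g^2 - 0.9252*g + 0.455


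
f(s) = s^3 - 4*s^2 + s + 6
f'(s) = 3*s^2 - 8*s + 1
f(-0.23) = 5.55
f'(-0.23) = 3.00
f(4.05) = 10.87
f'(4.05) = 17.81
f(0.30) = 5.97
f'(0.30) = -1.13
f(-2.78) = -49.18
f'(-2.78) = 46.43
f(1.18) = 3.25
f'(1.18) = -4.26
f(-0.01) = 5.99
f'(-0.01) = 1.08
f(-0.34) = 5.16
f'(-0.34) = 4.07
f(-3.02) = -61.05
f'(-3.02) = 52.52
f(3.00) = 0.00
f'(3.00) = 4.00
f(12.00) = 1170.00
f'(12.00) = 337.00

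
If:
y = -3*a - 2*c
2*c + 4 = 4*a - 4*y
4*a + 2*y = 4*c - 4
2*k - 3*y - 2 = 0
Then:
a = 2/29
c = 14/29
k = -22/29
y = -34/29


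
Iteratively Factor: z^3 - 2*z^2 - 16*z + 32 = (z - 2)*(z^2 - 16) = (z - 4)*(z - 2)*(z + 4)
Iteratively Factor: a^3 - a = (a - 1)*(a^2 + a) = a*(a - 1)*(a + 1)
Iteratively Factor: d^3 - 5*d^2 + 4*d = (d - 4)*(d^2 - d) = (d - 4)*(d - 1)*(d)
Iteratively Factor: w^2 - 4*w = (w)*(w - 4)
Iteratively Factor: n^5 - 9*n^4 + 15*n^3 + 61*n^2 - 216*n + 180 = (n - 2)*(n^4 - 7*n^3 + n^2 + 63*n - 90) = (n - 2)^2*(n^3 - 5*n^2 - 9*n + 45) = (n - 3)*(n - 2)^2*(n^2 - 2*n - 15) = (n - 3)*(n - 2)^2*(n + 3)*(n - 5)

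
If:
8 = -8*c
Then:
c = -1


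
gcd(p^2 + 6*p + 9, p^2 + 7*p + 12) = p + 3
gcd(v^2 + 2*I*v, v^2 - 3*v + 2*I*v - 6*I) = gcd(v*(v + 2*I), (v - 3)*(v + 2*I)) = v + 2*I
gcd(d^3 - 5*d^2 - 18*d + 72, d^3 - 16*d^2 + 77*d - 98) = 1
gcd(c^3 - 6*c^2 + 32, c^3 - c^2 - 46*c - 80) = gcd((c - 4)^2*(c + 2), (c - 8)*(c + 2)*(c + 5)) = c + 2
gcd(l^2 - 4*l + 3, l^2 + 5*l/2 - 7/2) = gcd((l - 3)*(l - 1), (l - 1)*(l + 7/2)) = l - 1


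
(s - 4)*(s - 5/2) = s^2 - 13*s/2 + 10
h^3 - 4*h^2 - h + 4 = (h - 4)*(h - 1)*(h + 1)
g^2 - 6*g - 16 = (g - 8)*(g + 2)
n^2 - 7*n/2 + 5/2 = (n - 5/2)*(n - 1)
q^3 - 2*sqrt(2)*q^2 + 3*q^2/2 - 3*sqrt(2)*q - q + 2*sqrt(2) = (q - 1/2)*(q + 2)*(q - 2*sqrt(2))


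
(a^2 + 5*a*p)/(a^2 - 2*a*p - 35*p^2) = a/(a - 7*p)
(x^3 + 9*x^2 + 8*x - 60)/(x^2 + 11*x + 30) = x - 2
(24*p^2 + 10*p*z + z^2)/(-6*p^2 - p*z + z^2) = (24*p^2 + 10*p*z + z^2)/(-6*p^2 - p*z + z^2)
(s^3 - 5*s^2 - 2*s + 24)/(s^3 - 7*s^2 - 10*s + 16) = (s^2 - 7*s + 12)/(s^2 - 9*s + 8)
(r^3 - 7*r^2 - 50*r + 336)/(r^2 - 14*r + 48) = r + 7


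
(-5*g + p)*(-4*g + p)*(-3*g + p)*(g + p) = -60*g^4 - 13*g^3*p + 35*g^2*p^2 - 11*g*p^3 + p^4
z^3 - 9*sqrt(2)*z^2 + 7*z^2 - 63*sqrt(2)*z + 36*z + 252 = (z + 7)*(z - 6*sqrt(2))*(z - 3*sqrt(2))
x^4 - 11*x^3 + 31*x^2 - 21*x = x*(x - 7)*(x - 3)*(x - 1)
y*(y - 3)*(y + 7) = y^3 + 4*y^2 - 21*y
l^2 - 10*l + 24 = (l - 6)*(l - 4)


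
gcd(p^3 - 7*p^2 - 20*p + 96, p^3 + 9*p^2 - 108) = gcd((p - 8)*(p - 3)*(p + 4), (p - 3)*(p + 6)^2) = p - 3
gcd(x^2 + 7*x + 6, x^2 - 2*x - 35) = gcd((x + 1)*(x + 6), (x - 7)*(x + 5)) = 1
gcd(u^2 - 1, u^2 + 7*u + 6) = u + 1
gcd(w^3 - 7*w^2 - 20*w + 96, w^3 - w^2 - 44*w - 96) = w^2 - 4*w - 32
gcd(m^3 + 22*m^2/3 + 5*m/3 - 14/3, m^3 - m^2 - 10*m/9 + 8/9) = m^2 + m/3 - 2/3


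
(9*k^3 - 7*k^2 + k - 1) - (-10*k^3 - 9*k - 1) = 19*k^3 - 7*k^2 + 10*k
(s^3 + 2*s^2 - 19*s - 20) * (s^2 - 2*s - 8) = s^5 - 31*s^3 + 2*s^2 + 192*s + 160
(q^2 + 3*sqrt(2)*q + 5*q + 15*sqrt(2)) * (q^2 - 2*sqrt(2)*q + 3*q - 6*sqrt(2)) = q^4 + sqrt(2)*q^3 + 8*q^3 + 3*q^2 + 8*sqrt(2)*q^2 - 96*q + 15*sqrt(2)*q - 180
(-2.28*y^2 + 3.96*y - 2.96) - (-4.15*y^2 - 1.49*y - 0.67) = 1.87*y^2 + 5.45*y - 2.29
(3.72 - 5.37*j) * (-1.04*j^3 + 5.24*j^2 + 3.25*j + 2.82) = 5.5848*j^4 - 32.0076*j^3 + 2.0403*j^2 - 3.0534*j + 10.4904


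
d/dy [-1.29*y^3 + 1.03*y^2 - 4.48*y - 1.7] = -3.87*y^2 + 2.06*y - 4.48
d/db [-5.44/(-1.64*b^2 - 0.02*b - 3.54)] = (-17.8432*b - 0.1088)/(1.64*b^2 + 0.02*b + 3.54)^2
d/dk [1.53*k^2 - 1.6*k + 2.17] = 3.06*k - 1.6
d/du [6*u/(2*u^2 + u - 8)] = 6*(2*u^2 - u*(4*u + 1) + u - 8)/(2*u^2 + u - 8)^2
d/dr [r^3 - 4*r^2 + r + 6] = 3*r^2 - 8*r + 1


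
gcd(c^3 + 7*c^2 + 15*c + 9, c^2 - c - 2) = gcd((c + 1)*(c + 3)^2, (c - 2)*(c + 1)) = c + 1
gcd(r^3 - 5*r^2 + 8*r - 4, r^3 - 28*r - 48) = 1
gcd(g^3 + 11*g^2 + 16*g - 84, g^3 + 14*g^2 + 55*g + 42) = g^2 + 13*g + 42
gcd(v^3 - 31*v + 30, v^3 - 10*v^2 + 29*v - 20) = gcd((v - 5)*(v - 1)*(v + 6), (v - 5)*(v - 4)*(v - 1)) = v^2 - 6*v + 5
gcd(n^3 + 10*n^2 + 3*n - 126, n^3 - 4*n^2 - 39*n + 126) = n^2 + 3*n - 18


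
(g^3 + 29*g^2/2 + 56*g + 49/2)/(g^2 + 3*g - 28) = (2*g^2 + 15*g + 7)/(2*(g - 4))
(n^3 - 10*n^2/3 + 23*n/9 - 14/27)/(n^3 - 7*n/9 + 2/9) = (n - 7/3)/(n + 1)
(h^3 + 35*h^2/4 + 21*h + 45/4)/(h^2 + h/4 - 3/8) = 2*(h^2 + 8*h + 15)/(2*h - 1)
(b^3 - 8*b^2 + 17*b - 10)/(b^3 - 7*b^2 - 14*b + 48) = (b^2 - 6*b + 5)/(b^2 - 5*b - 24)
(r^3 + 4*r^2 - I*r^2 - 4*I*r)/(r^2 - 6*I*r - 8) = r*(r^2 + r*(4 - I) - 4*I)/(r^2 - 6*I*r - 8)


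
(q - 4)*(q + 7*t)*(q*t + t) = q^3*t + 7*q^2*t^2 - 3*q^2*t - 21*q*t^2 - 4*q*t - 28*t^2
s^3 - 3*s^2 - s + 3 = (s - 3)*(s - 1)*(s + 1)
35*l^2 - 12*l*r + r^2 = (-7*l + r)*(-5*l + r)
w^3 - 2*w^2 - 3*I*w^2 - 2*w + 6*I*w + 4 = (w - 2)*(w - 2*I)*(w - I)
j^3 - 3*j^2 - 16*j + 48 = (j - 4)*(j - 3)*(j + 4)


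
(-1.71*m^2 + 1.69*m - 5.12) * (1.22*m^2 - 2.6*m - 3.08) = -2.0862*m^4 + 6.5078*m^3 - 5.3736*m^2 + 8.1068*m + 15.7696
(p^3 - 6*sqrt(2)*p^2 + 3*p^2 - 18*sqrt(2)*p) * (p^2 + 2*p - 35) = p^5 - 6*sqrt(2)*p^4 + 5*p^4 - 30*sqrt(2)*p^3 - 29*p^3 - 105*p^2 + 174*sqrt(2)*p^2 + 630*sqrt(2)*p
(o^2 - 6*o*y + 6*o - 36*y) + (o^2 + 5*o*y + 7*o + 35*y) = 2*o^2 - o*y + 13*o - y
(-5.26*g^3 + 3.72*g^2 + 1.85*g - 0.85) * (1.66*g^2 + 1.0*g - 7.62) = -8.7316*g^5 + 0.9152*g^4 + 46.8722*g^3 - 27.9074*g^2 - 14.947*g + 6.477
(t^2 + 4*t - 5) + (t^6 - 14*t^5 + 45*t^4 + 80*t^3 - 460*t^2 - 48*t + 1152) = t^6 - 14*t^5 + 45*t^4 + 80*t^3 - 459*t^2 - 44*t + 1147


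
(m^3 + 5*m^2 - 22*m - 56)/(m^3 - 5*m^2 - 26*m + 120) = (m^2 + 9*m + 14)/(m^2 - m - 30)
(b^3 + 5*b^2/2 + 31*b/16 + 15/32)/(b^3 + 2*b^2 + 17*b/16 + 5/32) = (4*b + 3)/(4*b + 1)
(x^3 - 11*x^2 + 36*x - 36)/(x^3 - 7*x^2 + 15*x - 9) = (x^2 - 8*x + 12)/(x^2 - 4*x + 3)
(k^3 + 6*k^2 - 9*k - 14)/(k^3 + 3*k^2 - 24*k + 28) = (k + 1)/(k - 2)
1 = 1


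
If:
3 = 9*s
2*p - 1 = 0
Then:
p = 1/2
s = 1/3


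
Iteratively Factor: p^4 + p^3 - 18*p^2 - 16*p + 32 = (p + 2)*(p^3 - p^2 - 16*p + 16) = (p - 4)*(p + 2)*(p^2 + 3*p - 4) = (p - 4)*(p - 1)*(p + 2)*(p + 4)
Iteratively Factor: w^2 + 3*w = (w + 3)*(w)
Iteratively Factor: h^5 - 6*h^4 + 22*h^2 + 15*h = (h - 5)*(h^4 - h^3 - 5*h^2 - 3*h) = (h - 5)*(h + 1)*(h^3 - 2*h^2 - 3*h) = (h - 5)*(h - 3)*(h + 1)*(h^2 + h) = h*(h - 5)*(h - 3)*(h + 1)*(h + 1)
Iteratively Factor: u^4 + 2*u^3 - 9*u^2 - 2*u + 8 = (u + 1)*(u^3 + u^2 - 10*u + 8) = (u + 1)*(u + 4)*(u^2 - 3*u + 2) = (u - 2)*(u + 1)*(u + 4)*(u - 1)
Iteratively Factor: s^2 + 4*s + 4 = (s + 2)*(s + 2)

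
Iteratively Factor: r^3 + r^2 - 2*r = (r + 2)*(r^2 - r) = r*(r + 2)*(r - 1)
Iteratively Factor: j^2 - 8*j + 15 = (j - 5)*(j - 3)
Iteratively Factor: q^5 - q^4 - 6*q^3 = (q + 2)*(q^4 - 3*q^3) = q*(q + 2)*(q^3 - 3*q^2) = q*(q - 3)*(q + 2)*(q^2) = q^2*(q - 3)*(q + 2)*(q)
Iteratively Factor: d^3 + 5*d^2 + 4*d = (d + 4)*(d^2 + d) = d*(d + 4)*(d + 1)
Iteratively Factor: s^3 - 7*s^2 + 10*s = (s)*(s^2 - 7*s + 10) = s*(s - 5)*(s - 2)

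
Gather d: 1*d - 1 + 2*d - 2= 3*d - 3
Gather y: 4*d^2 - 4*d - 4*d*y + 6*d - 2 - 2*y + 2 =4*d^2 + 2*d + y*(-4*d - 2)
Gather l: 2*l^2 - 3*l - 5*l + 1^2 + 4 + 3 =2*l^2 - 8*l + 8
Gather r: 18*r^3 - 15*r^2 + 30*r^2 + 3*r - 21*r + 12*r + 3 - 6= 18*r^3 + 15*r^2 - 6*r - 3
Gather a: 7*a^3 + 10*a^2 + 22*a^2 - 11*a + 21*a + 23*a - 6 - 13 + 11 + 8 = 7*a^3 + 32*a^2 + 33*a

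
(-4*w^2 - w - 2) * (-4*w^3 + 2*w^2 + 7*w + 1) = 16*w^5 - 4*w^4 - 22*w^3 - 15*w^2 - 15*w - 2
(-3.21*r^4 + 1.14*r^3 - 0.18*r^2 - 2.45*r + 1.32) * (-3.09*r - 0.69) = 9.9189*r^5 - 1.3077*r^4 - 0.2304*r^3 + 7.6947*r^2 - 2.3883*r - 0.9108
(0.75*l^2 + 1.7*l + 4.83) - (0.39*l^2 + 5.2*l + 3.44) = 0.36*l^2 - 3.5*l + 1.39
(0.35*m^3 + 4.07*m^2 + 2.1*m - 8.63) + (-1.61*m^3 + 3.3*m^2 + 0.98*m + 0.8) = -1.26*m^3 + 7.37*m^2 + 3.08*m - 7.83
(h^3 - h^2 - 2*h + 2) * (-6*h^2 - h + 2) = -6*h^5 + 5*h^4 + 15*h^3 - 12*h^2 - 6*h + 4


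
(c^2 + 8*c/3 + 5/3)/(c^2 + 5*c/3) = (c + 1)/c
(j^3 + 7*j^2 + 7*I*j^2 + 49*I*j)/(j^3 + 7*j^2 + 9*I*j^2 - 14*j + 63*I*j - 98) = j/(j + 2*I)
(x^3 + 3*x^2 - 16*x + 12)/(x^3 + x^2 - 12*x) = (x^3 + 3*x^2 - 16*x + 12)/(x*(x^2 + x - 12))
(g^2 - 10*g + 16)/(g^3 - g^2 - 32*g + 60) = (g - 8)/(g^2 + g - 30)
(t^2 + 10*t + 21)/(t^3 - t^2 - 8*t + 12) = (t + 7)/(t^2 - 4*t + 4)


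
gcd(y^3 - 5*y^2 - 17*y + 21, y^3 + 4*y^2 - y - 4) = y - 1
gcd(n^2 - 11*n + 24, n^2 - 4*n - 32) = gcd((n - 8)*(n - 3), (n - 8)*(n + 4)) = n - 8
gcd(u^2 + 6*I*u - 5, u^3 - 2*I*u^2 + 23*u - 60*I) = u + 5*I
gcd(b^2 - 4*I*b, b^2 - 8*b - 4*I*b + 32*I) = b - 4*I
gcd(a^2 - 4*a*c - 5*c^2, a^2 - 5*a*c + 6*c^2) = 1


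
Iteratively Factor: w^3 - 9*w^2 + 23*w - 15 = (w - 3)*(w^2 - 6*w + 5) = (w - 5)*(w - 3)*(w - 1)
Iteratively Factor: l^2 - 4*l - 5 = (l - 5)*(l + 1)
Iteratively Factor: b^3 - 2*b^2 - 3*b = (b)*(b^2 - 2*b - 3) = b*(b + 1)*(b - 3)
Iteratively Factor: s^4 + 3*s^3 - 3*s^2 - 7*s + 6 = (s - 1)*(s^3 + 4*s^2 + s - 6) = (s - 1)*(s + 2)*(s^2 + 2*s - 3) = (s - 1)^2*(s + 2)*(s + 3)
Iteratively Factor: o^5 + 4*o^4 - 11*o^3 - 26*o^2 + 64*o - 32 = (o + 4)*(o^4 - 11*o^2 + 18*o - 8) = (o - 1)*(o + 4)*(o^3 + o^2 - 10*o + 8) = (o - 2)*(o - 1)*(o + 4)*(o^2 + 3*o - 4) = (o - 2)*(o - 1)^2*(o + 4)*(o + 4)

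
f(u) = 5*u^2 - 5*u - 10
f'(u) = 10*u - 5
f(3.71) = 40.27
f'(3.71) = 32.10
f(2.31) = 5.13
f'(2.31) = 18.10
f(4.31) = 61.33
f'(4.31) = 38.10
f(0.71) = -11.03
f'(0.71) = 2.10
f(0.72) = -11.01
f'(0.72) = 2.20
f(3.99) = 49.65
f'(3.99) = 34.90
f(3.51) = 34.05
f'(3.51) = 30.10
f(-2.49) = 33.45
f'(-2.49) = -29.90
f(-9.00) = 440.00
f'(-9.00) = -95.00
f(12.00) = 650.00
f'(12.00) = 115.00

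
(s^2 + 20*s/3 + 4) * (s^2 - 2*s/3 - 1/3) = s^4 + 6*s^3 - 7*s^2/9 - 44*s/9 - 4/3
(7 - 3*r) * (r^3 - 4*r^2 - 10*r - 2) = -3*r^4 + 19*r^3 + 2*r^2 - 64*r - 14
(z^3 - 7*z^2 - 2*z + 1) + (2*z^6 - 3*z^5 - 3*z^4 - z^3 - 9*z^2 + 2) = 2*z^6 - 3*z^5 - 3*z^4 - 16*z^2 - 2*z + 3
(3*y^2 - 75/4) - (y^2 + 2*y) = 2*y^2 - 2*y - 75/4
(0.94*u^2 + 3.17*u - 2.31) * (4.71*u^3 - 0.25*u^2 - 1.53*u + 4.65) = 4.4274*u^5 + 14.6957*u^4 - 13.1108*u^3 + 0.0983999999999998*u^2 + 18.2748*u - 10.7415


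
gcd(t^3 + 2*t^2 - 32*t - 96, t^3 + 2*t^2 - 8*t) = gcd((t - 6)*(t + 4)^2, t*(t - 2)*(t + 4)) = t + 4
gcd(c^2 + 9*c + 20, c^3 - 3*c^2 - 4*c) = 1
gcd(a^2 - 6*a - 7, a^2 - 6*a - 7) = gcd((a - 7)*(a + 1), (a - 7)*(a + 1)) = a^2 - 6*a - 7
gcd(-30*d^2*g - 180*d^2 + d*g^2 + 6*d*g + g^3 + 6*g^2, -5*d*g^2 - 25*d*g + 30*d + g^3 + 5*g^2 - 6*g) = 5*d*g + 30*d - g^2 - 6*g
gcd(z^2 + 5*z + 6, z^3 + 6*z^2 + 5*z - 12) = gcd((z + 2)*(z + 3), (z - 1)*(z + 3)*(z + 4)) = z + 3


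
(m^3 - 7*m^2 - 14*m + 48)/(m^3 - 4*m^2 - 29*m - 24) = (m - 2)/(m + 1)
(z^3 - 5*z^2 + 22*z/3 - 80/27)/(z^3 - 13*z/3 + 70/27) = (3*z - 8)/(3*z + 7)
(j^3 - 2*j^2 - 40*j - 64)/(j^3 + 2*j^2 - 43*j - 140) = (j^2 - 6*j - 16)/(j^2 - 2*j - 35)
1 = 1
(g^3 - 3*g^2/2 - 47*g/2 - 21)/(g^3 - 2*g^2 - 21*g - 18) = (g + 7/2)/(g + 3)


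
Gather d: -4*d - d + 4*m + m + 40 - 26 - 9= -5*d + 5*m + 5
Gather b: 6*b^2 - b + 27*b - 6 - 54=6*b^2 + 26*b - 60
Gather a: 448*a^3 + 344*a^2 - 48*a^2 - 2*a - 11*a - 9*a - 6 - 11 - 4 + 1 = 448*a^3 + 296*a^2 - 22*a - 20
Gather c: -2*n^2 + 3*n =-2*n^2 + 3*n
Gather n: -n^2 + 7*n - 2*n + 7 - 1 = -n^2 + 5*n + 6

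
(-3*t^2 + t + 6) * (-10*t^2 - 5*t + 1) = 30*t^4 + 5*t^3 - 68*t^2 - 29*t + 6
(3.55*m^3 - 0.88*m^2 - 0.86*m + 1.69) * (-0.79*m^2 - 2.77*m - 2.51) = -2.8045*m^5 - 9.1383*m^4 - 5.7935*m^3 + 3.2559*m^2 - 2.5227*m - 4.2419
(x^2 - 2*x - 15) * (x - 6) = x^3 - 8*x^2 - 3*x + 90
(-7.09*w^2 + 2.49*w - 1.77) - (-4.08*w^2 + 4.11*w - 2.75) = -3.01*w^2 - 1.62*w + 0.98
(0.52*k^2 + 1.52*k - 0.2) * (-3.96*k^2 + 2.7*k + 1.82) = -2.0592*k^4 - 4.6152*k^3 + 5.8424*k^2 + 2.2264*k - 0.364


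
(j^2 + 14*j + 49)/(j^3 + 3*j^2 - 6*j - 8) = (j^2 + 14*j + 49)/(j^3 + 3*j^2 - 6*j - 8)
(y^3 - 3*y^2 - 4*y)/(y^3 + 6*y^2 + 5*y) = (y - 4)/(y + 5)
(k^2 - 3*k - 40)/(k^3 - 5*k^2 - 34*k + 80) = 1/(k - 2)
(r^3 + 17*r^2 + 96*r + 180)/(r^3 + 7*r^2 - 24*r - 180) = (r + 5)/(r - 5)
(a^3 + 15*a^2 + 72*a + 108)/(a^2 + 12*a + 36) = a + 3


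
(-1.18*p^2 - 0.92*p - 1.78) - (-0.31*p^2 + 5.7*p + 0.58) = -0.87*p^2 - 6.62*p - 2.36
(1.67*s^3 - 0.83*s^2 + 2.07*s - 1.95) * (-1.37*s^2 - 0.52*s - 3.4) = -2.2879*s^5 + 0.2687*s^4 - 8.0823*s^3 + 4.4171*s^2 - 6.024*s + 6.63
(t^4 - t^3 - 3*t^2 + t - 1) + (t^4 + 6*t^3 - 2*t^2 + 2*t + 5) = 2*t^4 + 5*t^3 - 5*t^2 + 3*t + 4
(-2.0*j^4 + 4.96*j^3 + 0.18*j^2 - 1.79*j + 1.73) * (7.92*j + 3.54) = -15.84*j^5 + 32.2032*j^4 + 18.984*j^3 - 13.5396*j^2 + 7.365*j + 6.1242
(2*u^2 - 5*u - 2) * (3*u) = 6*u^3 - 15*u^2 - 6*u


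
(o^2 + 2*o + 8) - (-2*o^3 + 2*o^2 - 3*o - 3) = 2*o^3 - o^2 + 5*o + 11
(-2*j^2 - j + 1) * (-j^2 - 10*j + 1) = 2*j^4 + 21*j^3 + 7*j^2 - 11*j + 1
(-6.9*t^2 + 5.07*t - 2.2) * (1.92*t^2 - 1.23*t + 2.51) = -13.248*t^4 + 18.2214*t^3 - 27.7791*t^2 + 15.4317*t - 5.522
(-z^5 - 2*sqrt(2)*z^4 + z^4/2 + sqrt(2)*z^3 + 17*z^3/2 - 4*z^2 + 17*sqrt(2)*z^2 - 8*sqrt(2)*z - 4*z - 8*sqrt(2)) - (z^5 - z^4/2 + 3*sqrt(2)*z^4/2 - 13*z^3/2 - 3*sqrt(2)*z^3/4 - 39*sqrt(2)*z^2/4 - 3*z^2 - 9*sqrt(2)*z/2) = -2*z^5 - 7*sqrt(2)*z^4/2 + z^4 + 7*sqrt(2)*z^3/4 + 15*z^3 - z^2 + 107*sqrt(2)*z^2/4 - 7*sqrt(2)*z/2 - 4*z - 8*sqrt(2)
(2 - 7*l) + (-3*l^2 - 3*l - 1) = -3*l^2 - 10*l + 1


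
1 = 1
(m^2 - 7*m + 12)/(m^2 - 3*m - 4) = (m - 3)/(m + 1)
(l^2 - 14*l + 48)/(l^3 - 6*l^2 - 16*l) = (l - 6)/(l*(l + 2))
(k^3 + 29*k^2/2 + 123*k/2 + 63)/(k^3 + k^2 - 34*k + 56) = (k^2 + 15*k/2 + 9)/(k^2 - 6*k + 8)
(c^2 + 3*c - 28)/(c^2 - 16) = (c + 7)/(c + 4)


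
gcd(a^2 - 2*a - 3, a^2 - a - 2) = a + 1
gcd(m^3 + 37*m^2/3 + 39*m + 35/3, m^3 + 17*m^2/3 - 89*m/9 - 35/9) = m^2 + 22*m/3 + 7/3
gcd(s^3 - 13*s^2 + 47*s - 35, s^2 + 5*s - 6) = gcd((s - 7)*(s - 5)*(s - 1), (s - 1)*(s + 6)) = s - 1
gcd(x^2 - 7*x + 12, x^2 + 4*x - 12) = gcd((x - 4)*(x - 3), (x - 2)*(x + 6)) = 1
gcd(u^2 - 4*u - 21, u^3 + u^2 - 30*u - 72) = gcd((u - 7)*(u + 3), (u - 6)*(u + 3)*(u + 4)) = u + 3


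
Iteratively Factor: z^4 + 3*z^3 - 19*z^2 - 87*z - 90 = (z + 3)*(z^3 - 19*z - 30) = (z + 2)*(z + 3)*(z^2 - 2*z - 15) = (z + 2)*(z + 3)^2*(z - 5)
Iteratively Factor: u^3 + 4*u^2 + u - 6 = (u - 1)*(u^2 + 5*u + 6) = (u - 1)*(u + 2)*(u + 3)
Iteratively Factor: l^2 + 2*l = (l)*(l + 2)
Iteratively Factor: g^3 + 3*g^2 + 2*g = (g)*(g^2 + 3*g + 2) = g*(g + 2)*(g + 1)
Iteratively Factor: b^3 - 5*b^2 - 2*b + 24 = (b + 2)*(b^2 - 7*b + 12) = (b - 4)*(b + 2)*(b - 3)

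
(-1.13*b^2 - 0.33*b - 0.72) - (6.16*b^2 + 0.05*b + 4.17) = -7.29*b^2 - 0.38*b - 4.89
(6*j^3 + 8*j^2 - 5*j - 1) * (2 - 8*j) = -48*j^4 - 52*j^3 + 56*j^2 - 2*j - 2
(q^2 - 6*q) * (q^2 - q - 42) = q^4 - 7*q^3 - 36*q^2 + 252*q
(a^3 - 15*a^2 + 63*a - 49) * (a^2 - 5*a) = a^5 - 20*a^4 + 138*a^3 - 364*a^2 + 245*a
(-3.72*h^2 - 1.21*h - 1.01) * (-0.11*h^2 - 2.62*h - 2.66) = 0.4092*h^4 + 9.8795*h^3 + 13.1765*h^2 + 5.8648*h + 2.6866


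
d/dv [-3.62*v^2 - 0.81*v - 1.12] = -7.24*v - 0.81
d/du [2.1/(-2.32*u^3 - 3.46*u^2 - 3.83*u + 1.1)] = (14.616*u^2 + 14.532*u + 8.043)/(2.32*u^3 + 3.46*u^2 + 3.83*u - 1.1)^2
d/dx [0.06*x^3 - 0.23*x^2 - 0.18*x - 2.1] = 0.18*x^2 - 0.46*x - 0.18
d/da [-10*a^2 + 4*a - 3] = 4 - 20*a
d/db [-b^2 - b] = -2*b - 1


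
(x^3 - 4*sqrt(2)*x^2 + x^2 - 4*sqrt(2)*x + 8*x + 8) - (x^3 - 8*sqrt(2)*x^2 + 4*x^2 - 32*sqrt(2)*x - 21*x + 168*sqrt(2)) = -3*x^2 + 4*sqrt(2)*x^2 + 29*x + 28*sqrt(2)*x - 168*sqrt(2) + 8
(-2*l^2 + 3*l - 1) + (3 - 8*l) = -2*l^2 - 5*l + 2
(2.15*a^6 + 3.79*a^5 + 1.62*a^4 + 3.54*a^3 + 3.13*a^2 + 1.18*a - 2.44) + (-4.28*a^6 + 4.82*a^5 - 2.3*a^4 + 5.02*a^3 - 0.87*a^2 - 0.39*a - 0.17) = -2.13*a^6 + 8.61*a^5 - 0.68*a^4 + 8.56*a^3 + 2.26*a^2 + 0.79*a - 2.61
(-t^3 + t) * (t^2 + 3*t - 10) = -t^5 - 3*t^4 + 11*t^3 + 3*t^2 - 10*t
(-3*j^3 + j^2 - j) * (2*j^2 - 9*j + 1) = -6*j^5 + 29*j^4 - 14*j^3 + 10*j^2 - j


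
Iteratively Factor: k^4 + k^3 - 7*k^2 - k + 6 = (k + 1)*(k^3 - 7*k + 6) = (k - 1)*(k + 1)*(k^2 + k - 6) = (k - 2)*(k - 1)*(k + 1)*(k + 3)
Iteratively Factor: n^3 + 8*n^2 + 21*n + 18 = (n + 3)*(n^2 + 5*n + 6) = (n + 3)^2*(n + 2)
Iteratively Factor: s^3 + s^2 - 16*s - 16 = (s - 4)*(s^2 + 5*s + 4) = (s - 4)*(s + 1)*(s + 4)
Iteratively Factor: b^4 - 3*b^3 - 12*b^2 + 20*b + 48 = (b + 2)*(b^3 - 5*b^2 - 2*b + 24) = (b - 3)*(b + 2)*(b^2 - 2*b - 8) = (b - 4)*(b - 3)*(b + 2)*(b + 2)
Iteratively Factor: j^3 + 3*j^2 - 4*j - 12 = (j + 3)*(j^2 - 4) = (j - 2)*(j + 3)*(j + 2)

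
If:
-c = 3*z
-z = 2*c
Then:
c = 0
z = 0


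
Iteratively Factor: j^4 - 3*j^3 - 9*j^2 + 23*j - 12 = (j - 4)*(j^3 + j^2 - 5*j + 3) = (j - 4)*(j + 3)*(j^2 - 2*j + 1) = (j - 4)*(j - 1)*(j + 3)*(j - 1)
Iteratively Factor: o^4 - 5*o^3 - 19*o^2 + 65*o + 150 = (o + 2)*(o^3 - 7*o^2 - 5*o + 75) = (o - 5)*(o + 2)*(o^2 - 2*o - 15) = (o - 5)*(o + 2)*(o + 3)*(o - 5)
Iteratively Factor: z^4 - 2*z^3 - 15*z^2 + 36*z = (z - 3)*(z^3 + z^2 - 12*z) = (z - 3)*(z + 4)*(z^2 - 3*z) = (z - 3)^2*(z + 4)*(z)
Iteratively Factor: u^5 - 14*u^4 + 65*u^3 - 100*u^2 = (u)*(u^4 - 14*u^3 + 65*u^2 - 100*u) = u*(u - 5)*(u^3 - 9*u^2 + 20*u) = u^2*(u - 5)*(u^2 - 9*u + 20) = u^2*(u - 5)*(u - 4)*(u - 5)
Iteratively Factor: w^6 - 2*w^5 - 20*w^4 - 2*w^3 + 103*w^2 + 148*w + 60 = (w + 1)*(w^5 - 3*w^4 - 17*w^3 + 15*w^2 + 88*w + 60) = (w - 3)*(w + 1)*(w^4 - 17*w^2 - 36*w - 20) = (w - 3)*(w + 1)*(w + 2)*(w^3 - 2*w^2 - 13*w - 10) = (w - 3)*(w + 1)*(w + 2)^2*(w^2 - 4*w - 5) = (w - 5)*(w - 3)*(w + 1)*(w + 2)^2*(w + 1)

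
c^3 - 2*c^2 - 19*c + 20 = (c - 5)*(c - 1)*(c + 4)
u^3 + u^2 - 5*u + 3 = (u - 1)^2*(u + 3)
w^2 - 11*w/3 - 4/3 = (w - 4)*(w + 1/3)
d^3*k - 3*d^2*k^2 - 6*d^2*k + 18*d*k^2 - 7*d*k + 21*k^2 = (d - 7)*(d - 3*k)*(d*k + k)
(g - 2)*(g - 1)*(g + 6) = g^3 + 3*g^2 - 16*g + 12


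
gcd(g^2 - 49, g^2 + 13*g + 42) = g + 7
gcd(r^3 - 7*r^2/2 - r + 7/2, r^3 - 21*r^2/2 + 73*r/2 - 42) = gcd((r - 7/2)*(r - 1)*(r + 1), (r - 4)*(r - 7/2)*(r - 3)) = r - 7/2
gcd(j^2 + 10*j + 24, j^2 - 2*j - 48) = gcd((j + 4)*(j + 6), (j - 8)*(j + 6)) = j + 6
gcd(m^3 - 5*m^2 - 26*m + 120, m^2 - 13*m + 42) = m - 6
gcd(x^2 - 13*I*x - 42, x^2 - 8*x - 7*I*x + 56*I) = x - 7*I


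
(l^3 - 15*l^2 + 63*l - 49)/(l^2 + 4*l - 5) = (l^2 - 14*l + 49)/(l + 5)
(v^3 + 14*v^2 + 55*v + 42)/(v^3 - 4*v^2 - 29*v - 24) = (v^2 + 13*v + 42)/(v^2 - 5*v - 24)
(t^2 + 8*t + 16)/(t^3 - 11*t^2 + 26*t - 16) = (t^2 + 8*t + 16)/(t^3 - 11*t^2 + 26*t - 16)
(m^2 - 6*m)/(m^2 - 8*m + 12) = m/(m - 2)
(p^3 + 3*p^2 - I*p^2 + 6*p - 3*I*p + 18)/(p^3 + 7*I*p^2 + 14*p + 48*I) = (p + 3)/(p + 8*I)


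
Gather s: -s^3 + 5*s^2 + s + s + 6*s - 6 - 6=-s^3 + 5*s^2 + 8*s - 12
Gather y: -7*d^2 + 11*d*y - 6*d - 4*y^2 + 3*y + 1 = -7*d^2 - 6*d - 4*y^2 + y*(11*d + 3) + 1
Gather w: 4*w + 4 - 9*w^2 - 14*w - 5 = -9*w^2 - 10*w - 1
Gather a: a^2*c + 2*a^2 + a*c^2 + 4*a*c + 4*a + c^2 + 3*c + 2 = a^2*(c + 2) + a*(c^2 + 4*c + 4) + c^2 + 3*c + 2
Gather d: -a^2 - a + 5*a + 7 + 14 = -a^2 + 4*a + 21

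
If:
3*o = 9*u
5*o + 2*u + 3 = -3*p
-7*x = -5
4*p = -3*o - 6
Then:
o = 18/41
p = -75/41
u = 6/41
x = 5/7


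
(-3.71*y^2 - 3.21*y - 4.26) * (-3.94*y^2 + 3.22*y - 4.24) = 14.6174*y^4 + 0.701199999999998*y^3 + 22.1786*y^2 - 0.1068*y + 18.0624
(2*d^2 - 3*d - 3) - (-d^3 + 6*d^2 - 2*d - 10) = d^3 - 4*d^2 - d + 7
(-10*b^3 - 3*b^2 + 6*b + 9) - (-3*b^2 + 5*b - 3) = -10*b^3 + b + 12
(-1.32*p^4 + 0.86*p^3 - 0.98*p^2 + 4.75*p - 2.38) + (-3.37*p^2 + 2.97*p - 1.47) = -1.32*p^4 + 0.86*p^3 - 4.35*p^2 + 7.72*p - 3.85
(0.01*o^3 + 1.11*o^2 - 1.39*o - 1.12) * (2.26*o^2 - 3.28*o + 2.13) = 0.0226*o^5 + 2.4758*o^4 - 6.7609*o^3 + 4.3923*o^2 + 0.7129*o - 2.3856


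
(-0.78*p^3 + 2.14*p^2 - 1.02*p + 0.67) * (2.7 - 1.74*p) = 1.3572*p^4 - 5.8296*p^3 + 7.5528*p^2 - 3.9198*p + 1.809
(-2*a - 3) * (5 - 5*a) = 10*a^2 + 5*a - 15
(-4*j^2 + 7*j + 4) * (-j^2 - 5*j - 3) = 4*j^4 + 13*j^3 - 27*j^2 - 41*j - 12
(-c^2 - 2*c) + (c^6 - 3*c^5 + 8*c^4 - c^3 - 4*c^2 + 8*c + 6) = c^6 - 3*c^5 + 8*c^4 - c^3 - 5*c^2 + 6*c + 6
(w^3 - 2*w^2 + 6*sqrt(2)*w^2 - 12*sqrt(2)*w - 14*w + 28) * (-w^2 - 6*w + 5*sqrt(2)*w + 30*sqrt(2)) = -w^5 - 4*w^4 - sqrt(2)*w^4 - 4*sqrt(2)*w^3 + 86*w^3 - 58*sqrt(2)*w^2 + 296*w^2 - 888*w - 280*sqrt(2)*w + 840*sqrt(2)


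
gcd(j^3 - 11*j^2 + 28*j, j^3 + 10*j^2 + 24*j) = j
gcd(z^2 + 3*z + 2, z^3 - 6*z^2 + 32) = z + 2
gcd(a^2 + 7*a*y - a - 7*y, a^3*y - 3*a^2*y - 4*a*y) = 1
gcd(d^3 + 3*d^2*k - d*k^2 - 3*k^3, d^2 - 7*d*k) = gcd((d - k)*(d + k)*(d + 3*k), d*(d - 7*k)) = 1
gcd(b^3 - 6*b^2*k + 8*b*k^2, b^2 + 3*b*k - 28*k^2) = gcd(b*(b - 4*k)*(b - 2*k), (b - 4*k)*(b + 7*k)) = b - 4*k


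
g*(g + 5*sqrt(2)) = g^2 + 5*sqrt(2)*g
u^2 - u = u*(u - 1)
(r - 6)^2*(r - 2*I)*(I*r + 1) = I*r^4 + 3*r^3 - 12*I*r^3 - 36*r^2 + 34*I*r^2 + 108*r + 24*I*r - 72*I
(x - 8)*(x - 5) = x^2 - 13*x + 40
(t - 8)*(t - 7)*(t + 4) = t^3 - 11*t^2 - 4*t + 224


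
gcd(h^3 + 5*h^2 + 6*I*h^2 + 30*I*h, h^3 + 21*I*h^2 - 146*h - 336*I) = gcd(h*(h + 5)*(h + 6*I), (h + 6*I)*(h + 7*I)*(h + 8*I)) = h + 6*I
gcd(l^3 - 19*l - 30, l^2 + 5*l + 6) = l^2 + 5*l + 6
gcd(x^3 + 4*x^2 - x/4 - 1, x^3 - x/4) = x^2 - 1/4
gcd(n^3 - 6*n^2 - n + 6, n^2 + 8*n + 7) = n + 1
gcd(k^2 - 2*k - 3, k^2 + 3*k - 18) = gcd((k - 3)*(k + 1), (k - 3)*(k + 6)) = k - 3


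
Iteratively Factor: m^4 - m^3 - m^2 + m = (m + 1)*(m^3 - 2*m^2 + m) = (m - 1)*(m + 1)*(m^2 - m) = (m - 1)^2*(m + 1)*(m)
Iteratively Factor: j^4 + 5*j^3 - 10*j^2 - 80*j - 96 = (j + 4)*(j^3 + j^2 - 14*j - 24) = (j + 2)*(j + 4)*(j^2 - j - 12) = (j - 4)*(j + 2)*(j + 4)*(j + 3)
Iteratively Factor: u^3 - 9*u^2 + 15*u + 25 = (u + 1)*(u^2 - 10*u + 25) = (u - 5)*(u + 1)*(u - 5)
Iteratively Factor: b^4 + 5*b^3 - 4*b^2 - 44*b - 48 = (b - 3)*(b^3 + 8*b^2 + 20*b + 16) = (b - 3)*(b + 2)*(b^2 + 6*b + 8) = (b - 3)*(b + 2)^2*(b + 4)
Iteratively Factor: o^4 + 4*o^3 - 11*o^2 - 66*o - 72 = (o + 2)*(o^3 + 2*o^2 - 15*o - 36) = (o + 2)*(o + 3)*(o^2 - o - 12) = (o + 2)*(o + 3)^2*(o - 4)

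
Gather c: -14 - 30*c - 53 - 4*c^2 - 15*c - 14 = -4*c^2 - 45*c - 81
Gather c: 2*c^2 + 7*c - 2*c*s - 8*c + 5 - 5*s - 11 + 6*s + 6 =2*c^2 + c*(-2*s - 1) + s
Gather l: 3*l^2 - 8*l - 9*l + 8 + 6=3*l^2 - 17*l + 14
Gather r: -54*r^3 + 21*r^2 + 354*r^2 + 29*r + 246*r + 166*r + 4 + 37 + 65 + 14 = -54*r^3 + 375*r^2 + 441*r + 120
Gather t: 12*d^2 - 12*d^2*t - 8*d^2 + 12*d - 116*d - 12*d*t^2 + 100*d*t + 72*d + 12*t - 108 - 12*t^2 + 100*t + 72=4*d^2 - 32*d + t^2*(-12*d - 12) + t*(-12*d^2 + 100*d + 112) - 36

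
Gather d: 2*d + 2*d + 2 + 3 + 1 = 4*d + 6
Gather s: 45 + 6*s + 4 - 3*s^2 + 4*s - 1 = -3*s^2 + 10*s + 48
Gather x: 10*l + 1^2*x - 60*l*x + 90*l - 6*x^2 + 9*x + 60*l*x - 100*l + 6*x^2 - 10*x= 0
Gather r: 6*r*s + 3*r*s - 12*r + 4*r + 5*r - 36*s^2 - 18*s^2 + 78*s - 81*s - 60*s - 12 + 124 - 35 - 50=r*(9*s - 3) - 54*s^2 - 63*s + 27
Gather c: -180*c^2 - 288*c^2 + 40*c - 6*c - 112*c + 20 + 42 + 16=-468*c^2 - 78*c + 78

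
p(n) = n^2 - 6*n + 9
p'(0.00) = -6.00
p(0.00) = 9.00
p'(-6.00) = -18.00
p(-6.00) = 81.00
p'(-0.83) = -7.66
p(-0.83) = 14.67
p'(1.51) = -2.98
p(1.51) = 2.22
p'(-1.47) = -8.94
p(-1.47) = 19.98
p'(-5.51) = -17.02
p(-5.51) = 72.42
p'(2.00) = -2.00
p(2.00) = 1.00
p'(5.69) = 5.38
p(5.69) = 7.24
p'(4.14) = 2.28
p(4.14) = 1.30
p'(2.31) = -1.38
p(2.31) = 0.48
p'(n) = 2*n - 6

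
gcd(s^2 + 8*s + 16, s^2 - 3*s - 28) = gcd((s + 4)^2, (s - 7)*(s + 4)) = s + 4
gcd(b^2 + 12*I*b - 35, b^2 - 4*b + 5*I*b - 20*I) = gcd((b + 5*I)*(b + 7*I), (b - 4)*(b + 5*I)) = b + 5*I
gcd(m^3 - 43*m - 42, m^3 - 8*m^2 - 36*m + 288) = m + 6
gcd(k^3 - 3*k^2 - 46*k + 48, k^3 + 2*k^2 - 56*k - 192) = k^2 - 2*k - 48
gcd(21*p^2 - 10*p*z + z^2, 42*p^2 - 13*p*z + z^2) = -7*p + z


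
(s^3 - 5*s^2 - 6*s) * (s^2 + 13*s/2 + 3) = s^5 + 3*s^4/2 - 71*s^3/2 - 54*s^2 - 18*s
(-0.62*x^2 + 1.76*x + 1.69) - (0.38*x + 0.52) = -0.62*x^2 + 1.38*x + 1.17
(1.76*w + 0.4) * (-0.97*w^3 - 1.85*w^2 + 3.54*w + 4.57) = -1.7072*w^4 - 3.644*w^3 + 5.4904*w^2 + 9.4592*w + 1.828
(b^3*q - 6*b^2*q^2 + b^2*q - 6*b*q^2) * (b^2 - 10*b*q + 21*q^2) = b^5*q - 16*b^4*q^2 + b^4*q + 81*b^3*q^3 - 16*b^3*q^2 - 126*b^2*q^4 + 81*b^2*q^3 - 126*b*q^4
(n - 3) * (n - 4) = n^2 - 7*n + 12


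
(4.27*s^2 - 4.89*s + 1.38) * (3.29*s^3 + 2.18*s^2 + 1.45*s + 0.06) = 14.0483*s^5 - 6.7795*s^4 + 0.0715000000000003*s^3 - 3.8259*s^2 + 1.7076*s + 0.0828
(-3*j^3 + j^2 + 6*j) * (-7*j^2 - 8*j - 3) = 21*j^5 + 17*j^4 - 41*j^3 - 51*j^2 - 18*j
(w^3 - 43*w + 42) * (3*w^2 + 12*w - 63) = 3*w^5 + 12*w^4 - 192*w^3 - 390*w^2 + 3213*w - 2646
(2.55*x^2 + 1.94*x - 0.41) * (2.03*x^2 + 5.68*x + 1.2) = 5.1765*x^4 + 18.4222*x^3 + 13.2469*x^2 - 0.000799999999999912*x - 0.492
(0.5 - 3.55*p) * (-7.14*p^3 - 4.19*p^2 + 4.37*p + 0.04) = 25.347*p^4 + 11.3045*p^3 - 17.6085*p^2 + 2.043*p + 0.02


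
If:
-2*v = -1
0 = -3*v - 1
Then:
No Solution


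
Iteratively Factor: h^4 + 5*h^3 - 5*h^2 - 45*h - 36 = (h + 3)*(h^3 + 2*h^2 - 11*h - 12) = (h + 3)*(h + 4)*(h^2 - 2*h - 3) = (h - 3)*(h + 3)*(h + 4)*(h + 1)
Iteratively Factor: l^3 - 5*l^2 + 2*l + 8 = (l + 1)*(l^2 - 6*l + 8) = (l - 4)*(l + 1)*(l - 2)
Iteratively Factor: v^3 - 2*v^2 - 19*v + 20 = (v + 4)*(v^2 - 6*v + 5) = (v - 1)*(v + 4)*(v - 5)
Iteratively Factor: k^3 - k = (k)*(k^2 - 1) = k*(k + 1)*(k - 1)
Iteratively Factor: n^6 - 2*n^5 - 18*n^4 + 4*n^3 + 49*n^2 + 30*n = (n)*(n^5 - 2*n^4 - 18*n^3 + 4*n^2 + 49*n + 30) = n*(n + 1)*(n^4 - 3*n^3 - 15*n^2 + 19*n + 30) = n*(n + 1)*(n + 3)*(n^3 - 6*n^2 + 3*n + 10) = n*(n + 1)^2*(n + 3)*(n^2 - 7*n + 10) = n*(n - 2)*(n + 1)^2*(n + 3)*(n - 5)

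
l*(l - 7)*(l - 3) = l^3 - 10*l^2 + 21*l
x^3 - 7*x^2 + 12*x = x*(x - 4)*(x - 3)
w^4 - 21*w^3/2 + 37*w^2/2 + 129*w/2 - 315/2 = (w - 7)*(w - 3)^2*(w + 5/2)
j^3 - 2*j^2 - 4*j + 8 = (j - 2)^2*(j + 2)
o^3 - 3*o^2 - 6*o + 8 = (o - 4)*(o - 1)*(o + 2)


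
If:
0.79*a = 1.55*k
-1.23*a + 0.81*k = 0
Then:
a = 0.00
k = 0.00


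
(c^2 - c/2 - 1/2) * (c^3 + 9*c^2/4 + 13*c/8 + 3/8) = c^5 + 7*c^4/4 - 25*c^2/16 - c - 3/16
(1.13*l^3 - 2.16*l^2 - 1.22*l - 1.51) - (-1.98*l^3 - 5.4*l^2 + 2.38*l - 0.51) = 3.11*l^3 + 3.24*l^2 - 3.6*l - 1.0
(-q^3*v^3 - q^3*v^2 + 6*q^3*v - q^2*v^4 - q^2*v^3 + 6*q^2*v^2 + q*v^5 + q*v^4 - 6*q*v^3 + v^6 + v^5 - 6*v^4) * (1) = -q^3*v^3 - q^3*v^2 + 6*q^3*v - q^2*v^4 - q^2*v^3 + 6*q^2*v^2 + q*v^5 + q*v^4 - 6*q*v^3 + v^6 + v^5 - 6*v^4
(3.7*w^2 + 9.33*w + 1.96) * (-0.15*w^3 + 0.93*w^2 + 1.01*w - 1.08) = -0.555*w^5 + 2.0415*w^4 + 12.1199*w^3 + 7.2501*w^2 - 8.0968*w - 2.1168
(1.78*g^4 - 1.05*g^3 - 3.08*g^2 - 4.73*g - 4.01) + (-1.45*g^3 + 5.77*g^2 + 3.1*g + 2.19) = 1.78*g^4 - 2.5*g^3 + 2.69*g^2 - 1.63*g - 1.82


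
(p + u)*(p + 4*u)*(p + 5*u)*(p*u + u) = p^4*u + 10*p^3*u^2 + p^3*u + 29*p^2*u^3 + 10*p^2*u^2 + 20*p*u^4 + 29*p*u^3 + 20*u^4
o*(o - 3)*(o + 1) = o^3 - 2*o^2 - 3*o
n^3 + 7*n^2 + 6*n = n*(n + 1)*(n + 6)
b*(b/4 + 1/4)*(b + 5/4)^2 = b^4/4 + 7*b^3/8 + 65*b^2/64 + 25*b/64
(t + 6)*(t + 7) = t^2 + 13*t + 42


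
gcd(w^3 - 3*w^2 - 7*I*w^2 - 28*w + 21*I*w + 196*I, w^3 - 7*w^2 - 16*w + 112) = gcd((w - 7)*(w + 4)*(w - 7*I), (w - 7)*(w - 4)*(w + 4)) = w^2 - 3*w - 28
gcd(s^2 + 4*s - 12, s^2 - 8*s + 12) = s - 2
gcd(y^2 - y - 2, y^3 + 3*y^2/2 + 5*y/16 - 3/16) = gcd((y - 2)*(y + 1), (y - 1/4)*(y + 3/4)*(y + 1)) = y + 1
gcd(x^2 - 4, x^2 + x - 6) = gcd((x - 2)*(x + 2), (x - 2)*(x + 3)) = x - 2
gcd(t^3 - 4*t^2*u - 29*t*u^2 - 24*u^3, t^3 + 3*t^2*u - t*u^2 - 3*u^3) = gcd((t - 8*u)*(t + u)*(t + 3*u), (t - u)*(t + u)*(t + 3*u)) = t^2 + 4*t*u + 3*u^2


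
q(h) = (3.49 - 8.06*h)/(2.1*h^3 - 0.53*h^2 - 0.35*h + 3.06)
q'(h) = (3.49 - 8.06*h)*(-6.3*h^2 + 1.06*h + 0.35)/(2.1*h^3 - 0.53*h^2 - 0.35*h + 3.06)^2 - 8.06/(2.1*h^3 - 0.53*h^2 - 0.35*h + 3.06)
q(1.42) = -1.06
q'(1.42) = 0.46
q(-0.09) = 1.37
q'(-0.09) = -2.52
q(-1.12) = -76.71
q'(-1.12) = -4059.04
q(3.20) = -0.34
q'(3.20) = 0.19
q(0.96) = -1.04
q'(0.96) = -0.84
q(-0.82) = 5.51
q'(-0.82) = -18.70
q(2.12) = -0.68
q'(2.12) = 0.47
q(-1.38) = -4.89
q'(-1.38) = -18.80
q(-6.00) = -0.11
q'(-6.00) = -0.04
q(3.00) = -0.38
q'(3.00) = 0.23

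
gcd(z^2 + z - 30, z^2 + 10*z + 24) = z + 6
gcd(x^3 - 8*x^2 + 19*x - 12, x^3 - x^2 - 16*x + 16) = x^2 - 5*x + 4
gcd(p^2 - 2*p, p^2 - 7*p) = p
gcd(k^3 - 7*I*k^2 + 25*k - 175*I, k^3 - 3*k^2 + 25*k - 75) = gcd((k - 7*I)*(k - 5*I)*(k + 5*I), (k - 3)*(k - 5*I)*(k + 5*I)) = k^2 + 25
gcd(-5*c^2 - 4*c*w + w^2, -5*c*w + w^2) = -5*c + w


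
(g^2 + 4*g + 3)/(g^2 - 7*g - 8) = (g + 3)/(g - 8)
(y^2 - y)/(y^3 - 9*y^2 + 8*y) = 1/(y - 8)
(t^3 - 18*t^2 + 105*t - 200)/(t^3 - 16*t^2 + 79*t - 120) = (t - 5)/(t - 3)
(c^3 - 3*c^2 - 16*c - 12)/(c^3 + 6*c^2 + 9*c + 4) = (c^2 - 4*c - 12)/(c^2 + 5*c + 4)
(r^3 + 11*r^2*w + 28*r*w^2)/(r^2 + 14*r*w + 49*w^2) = r*(r + 4*w)/(r + 7*w)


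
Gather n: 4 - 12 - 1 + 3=-6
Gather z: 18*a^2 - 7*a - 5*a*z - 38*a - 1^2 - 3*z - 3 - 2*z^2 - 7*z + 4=18*a^2 - 45*a - 2*z^2 + z*(-5*a - 10)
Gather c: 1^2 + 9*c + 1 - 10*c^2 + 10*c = -10*c^2 + 19*c + 2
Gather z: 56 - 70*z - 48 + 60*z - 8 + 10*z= 0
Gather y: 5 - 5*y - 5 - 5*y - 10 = -10*y - 10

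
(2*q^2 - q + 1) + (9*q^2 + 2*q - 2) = 11*q^2 + q - 1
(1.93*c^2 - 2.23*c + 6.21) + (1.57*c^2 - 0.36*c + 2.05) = 3.5*c^2 - 2.59*c + 8.26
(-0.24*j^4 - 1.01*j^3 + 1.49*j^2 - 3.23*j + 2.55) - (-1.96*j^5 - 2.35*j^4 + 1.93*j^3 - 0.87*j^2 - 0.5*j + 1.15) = 1.96*j^5 + 2.11*j^4 - 2.94*j^3 + 2.36*j^2 - 2.73*j + 1.4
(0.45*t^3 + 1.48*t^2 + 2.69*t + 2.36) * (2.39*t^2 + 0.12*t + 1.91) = 1.0755*t^5 + 3.5912*t^4 + 7.4662*t^3 + 8.79*t^2 + 5.4211*t + 4.5076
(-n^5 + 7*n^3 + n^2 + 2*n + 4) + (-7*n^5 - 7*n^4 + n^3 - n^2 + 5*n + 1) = -8*n^5 - 7*n^4 + 8*n^3 + 7*n + 5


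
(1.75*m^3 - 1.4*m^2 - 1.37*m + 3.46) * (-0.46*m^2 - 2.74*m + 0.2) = -0.805*m^5 - 4.151*m^4 + 4.8162*m^3 + 1.8822*m^2 - 9.7544*m + 0.692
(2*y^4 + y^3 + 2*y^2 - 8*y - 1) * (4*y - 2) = 8*y^5 + 6*y^3 - 36*y^2 + 12*y + 2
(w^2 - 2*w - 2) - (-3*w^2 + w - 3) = 4*w^2 - 3*w + 1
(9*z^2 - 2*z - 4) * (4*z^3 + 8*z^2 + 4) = 36*z^5 + 64*z^4 - 32*z^3 + 4*z^2 - 8*z - 16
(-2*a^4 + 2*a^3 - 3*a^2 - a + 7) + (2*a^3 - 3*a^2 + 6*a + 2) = -2*a^4 + 4*a^3 - 6*a^2 + 5*a + 9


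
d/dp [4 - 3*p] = -3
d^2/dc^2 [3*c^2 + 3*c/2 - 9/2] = 6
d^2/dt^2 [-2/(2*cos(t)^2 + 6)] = 2*(2*sin(t)^4 + 5*sin(t)^2 - 4)/(cos(t)^2 + 3)^3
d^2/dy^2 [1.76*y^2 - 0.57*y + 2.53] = 3.52000000000000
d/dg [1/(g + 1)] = -1/(g + 1)^2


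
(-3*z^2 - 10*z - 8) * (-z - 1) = 3*z^3 + 13*z^2 + 18*z + 8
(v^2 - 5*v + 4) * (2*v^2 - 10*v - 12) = 2*v^4 - 20*v^3 + 46*v^2 + 20*v - 48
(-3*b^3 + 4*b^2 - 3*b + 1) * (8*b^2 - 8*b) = -24*b^5 + 56*b^4 - 56*b^3 + 32*b^2 - 8*b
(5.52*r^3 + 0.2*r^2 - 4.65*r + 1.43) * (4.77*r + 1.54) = 26.3304*r^4 + 9.4548*r^3 - 21.8725*r^2 - 0.339900000000001*r + 2.2022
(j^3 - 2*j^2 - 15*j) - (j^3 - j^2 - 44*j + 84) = -j^2 + 29*j - 84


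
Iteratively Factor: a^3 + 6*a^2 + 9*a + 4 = (a + 1)*(a^2 + 5*a + 4) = (a + 1)*(a + 4)*(a + 1)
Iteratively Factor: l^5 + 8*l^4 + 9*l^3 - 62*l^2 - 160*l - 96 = (l + 2)*(l^4 + 6*l^3 - 3*l^2 - 56*l - 48) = (l + 2)*(l + 4)*(l^3 + 2*l^2 - 11*l - 12) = (l - 3)*(l + 2)*(l + 4)*(l^2 + 5*l + 4) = (l - 3)*(l + 1)*(l + 2)*(l + 4)*(l + 4)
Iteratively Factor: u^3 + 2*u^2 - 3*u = (u)*(u^2 + 2*u - 3) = u*(u - 1)*(u + 3)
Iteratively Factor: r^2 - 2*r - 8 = (r - 4)*(r + 2)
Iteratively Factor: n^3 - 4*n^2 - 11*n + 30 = (n + 3)*(n^2 - 7*n + 10) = (n - 5)*(n + 3)*(n - 2)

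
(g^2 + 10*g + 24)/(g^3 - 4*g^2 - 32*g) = (g + 6)/(g*(g - 8))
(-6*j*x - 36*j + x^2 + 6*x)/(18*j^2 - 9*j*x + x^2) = (x + 6)/(-3*j + x)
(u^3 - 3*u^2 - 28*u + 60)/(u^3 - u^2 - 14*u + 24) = (u^2 - u - 30)/(u^2 + u - 12)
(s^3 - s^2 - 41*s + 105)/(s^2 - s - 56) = (s^2 - 8*s + 15)/(s - 8)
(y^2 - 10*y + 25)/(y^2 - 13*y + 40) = (y - 5)/(y - 8)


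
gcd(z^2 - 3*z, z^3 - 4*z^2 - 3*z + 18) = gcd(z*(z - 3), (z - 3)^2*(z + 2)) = z - 3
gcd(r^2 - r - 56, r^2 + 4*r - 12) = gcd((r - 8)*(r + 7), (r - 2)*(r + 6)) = 1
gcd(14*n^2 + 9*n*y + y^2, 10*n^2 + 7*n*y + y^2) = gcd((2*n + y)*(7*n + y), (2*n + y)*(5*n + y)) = 2*n + y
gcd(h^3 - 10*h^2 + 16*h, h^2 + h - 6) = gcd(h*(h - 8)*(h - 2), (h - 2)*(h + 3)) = h - 2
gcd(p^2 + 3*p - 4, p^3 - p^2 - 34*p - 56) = p + 4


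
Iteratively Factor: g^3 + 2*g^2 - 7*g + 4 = (g - 1)*(g^2 + 3*g - 4) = (g - 1)^2*(g + 4)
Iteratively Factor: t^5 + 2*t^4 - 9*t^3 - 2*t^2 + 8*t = (t - 2)*(t^4 + 4*t^3 - t^2 - 4*t) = t*(t - 2)*(t^3 + 4*t^2 - t - 4) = t*(t - 2)*(t - 1)*(t^2 + 5*t + 4) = t*(t - 2)*(t - 1)*(t + 1)*(t + 4)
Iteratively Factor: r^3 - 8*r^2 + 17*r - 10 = (r - 2)*(r^2 - 6*r + 5) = (r - 2)*(r - 1)*(r - 5)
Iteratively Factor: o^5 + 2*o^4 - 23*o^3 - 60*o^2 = (o - 5)*(o^4 + 7*o^3 + 12*o^2) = o*(o - 5)*(o^3 + 7*o^2 + 12*o) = o*(o - 5)*(o + 3)*(o^2 + 4*o) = o^2*(o - 5)*(o + 3)*(o + 4)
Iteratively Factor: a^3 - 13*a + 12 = (a - 1)*(a^2 + a - 12) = (a - 3)*(a - 1)*(a + 4)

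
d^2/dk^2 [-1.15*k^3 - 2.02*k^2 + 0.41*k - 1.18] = -6.9*k - 4.04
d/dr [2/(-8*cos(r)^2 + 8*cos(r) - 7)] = 16*(sin(r) - sin(2*r))/(8*cos(r) - 4*cos(2*r) - 11)^2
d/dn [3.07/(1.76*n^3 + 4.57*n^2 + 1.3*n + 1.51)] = (-16.2096*n^2 - 28.0598*n - 3.991)/(1.76*n^3 + 4.57*n^2 + 1.3*n + 1.51)^2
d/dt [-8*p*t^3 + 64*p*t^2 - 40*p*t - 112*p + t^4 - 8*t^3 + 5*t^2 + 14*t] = -24*p*t^2 + 128*p*t - 40*p + 4*t^3 - 24*t^2 + 10*t + 14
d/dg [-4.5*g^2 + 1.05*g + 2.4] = 1.05 - 9.0*g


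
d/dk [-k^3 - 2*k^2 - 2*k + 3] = -3*k^2 - 4*k - 2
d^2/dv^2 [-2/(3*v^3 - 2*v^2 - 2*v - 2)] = 4*((9*v - 2)*(-3*v^3 + 2*v^2 + 2*v + 2) + (-9*v^2 + 4*v + 2)^2)/(-3*v^3 + 2*v^2 + 2*v + 2)^3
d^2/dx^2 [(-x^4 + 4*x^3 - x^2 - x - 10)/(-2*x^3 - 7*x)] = 10*(-2*x^6 + 36*x^5 + 69*x^4 - 42*x^3 + 84*x^2 + 98)/(x^3*(8*x^6 + 84*x^4 + 294*x^2 + 343))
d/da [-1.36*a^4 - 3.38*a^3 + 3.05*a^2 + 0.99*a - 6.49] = -5.44*a^3 - 10.14*a^2 + 6.1*a + 0.99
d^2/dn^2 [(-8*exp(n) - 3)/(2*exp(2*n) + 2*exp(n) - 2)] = (-8*exp(4*n) - 4*exp(3*n) - 57*exp(2*n) - 23*exp(n) - 11)*exp(n)/(2*(exp(6*n) + 3*exp(5*n) - 5*exp(3*n) + 3*exp(n) - 1))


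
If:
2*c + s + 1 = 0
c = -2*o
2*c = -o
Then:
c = 0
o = 0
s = -1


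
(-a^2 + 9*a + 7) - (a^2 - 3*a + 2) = -2*a^2 + 12*a + 5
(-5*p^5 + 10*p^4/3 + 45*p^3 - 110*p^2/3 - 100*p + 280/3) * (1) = -5*p^5 + 10*p^4/3 + 45*p^3 - 110*p^2/3 - 100*p + 280/3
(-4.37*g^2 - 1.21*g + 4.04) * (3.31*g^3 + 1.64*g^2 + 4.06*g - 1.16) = -14.4647*g^5 - 11.1719*g^4 - 6.3542*g^3 + 6.7822*g^2 + 17.806*g - 4.6864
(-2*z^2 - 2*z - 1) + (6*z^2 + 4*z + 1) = 4*z^2 + 2*z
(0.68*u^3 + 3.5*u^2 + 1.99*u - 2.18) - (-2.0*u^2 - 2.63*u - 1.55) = 0.68*u^3 + 5.5*u^2 + 4.62*u - 0.63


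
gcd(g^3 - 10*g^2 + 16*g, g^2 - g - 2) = g - 2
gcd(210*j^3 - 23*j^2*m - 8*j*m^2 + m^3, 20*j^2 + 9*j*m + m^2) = 5*j + m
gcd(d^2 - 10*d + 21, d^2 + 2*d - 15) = d - 3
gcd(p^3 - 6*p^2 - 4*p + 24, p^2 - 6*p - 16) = p + 2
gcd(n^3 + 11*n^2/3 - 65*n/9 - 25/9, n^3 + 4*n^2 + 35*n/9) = 1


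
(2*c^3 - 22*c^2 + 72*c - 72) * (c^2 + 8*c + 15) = 2*c^5 - 6*c^4 - 74*c^3 + 174*c^2 + 504*c - 1080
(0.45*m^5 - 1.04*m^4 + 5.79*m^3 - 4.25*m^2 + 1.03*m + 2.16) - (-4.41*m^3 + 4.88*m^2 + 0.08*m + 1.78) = 0.45*m^5 - 1.04*m^4 + 10.2*m^3 - 9.13*m^2 + 0.95*m + 0.38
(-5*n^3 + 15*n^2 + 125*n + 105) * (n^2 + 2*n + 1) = -5*n^5 + 5*n^4 + 150*n^3 + 370*n^2 + 335*n + 105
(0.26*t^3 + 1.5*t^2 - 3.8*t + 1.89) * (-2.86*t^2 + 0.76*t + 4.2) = -0.7436*t^5 - 4.0924*t^4 + 13.1*t^3 - 1.9934*t^2 - 14.5236*t + 7.938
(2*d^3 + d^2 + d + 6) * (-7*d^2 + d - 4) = -14*d^5 - 5*d^4 - 14*d^3 - 45*d^2 + 2*d - 24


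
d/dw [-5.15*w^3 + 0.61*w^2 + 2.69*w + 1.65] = -15.45*w^2 + 1.22*w + 2.69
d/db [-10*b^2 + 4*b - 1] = 4 - 20*b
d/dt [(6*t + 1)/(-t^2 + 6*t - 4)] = 2*(3*t^2 + t - 15)/(t^4 - 12*t^3 + 44*t^2 - 48*t + 16)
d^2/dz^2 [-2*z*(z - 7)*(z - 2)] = 36 - 12*z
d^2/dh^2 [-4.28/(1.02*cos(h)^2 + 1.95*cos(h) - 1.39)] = (17.811648*(1 - cos(h)^2)^2 + 25.53876*cos(h)^3 + 49.45326*cos(h)^2 - 39.47658*cos(h) - 62.497416)/(1.02*cos(h)^2 + 1.95*cos(h) - 1.39)^3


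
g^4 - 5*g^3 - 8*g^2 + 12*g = g*(g - 6)*(g - 1)*(g + 2)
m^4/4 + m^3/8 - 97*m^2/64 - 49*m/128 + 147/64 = (m/4 + 1/2)*(m - 7/4)*(m - 3/2)*(m + 7/4)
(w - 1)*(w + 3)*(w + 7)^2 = w^4 + 16*w^3 + 74*w^2 + 56*w - 147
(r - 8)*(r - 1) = r^2 - 9*r + 8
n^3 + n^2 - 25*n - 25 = (n - 5)*(n + 1)*(n + 5)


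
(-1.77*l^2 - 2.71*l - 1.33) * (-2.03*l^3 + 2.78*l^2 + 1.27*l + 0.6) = 3.5931*l^5 + 0.5807*l^4 - 7.0818*l^3 - 8.2011*l^2 - 3.3151*l - 0.798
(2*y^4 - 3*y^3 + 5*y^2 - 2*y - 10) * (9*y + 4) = 18*y^5 - 19*y^4 + 33*y^3 + 2*y^2 - 98*y - 40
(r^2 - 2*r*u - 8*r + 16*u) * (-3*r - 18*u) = -3*r^3 - 12*r^2*u + 24*r^2 + 36*r*u^2 + 96*r*u - 288*u^2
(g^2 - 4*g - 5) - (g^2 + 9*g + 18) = -13*g - 23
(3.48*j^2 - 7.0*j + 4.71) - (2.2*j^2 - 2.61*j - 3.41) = 1.28*j^2 - 4.39*j + 8.12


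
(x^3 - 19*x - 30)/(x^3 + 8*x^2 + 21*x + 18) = (x - 5)/(x + 3)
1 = 1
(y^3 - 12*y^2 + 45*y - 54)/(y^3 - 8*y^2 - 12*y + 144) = (y^2 - 6*y + 9)/(y^2 - 2*y - 24)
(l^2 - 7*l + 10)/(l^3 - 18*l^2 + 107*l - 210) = (l - 2)/(l^2 - 13*l + 42)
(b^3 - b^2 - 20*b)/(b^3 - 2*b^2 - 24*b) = (b - 5)/(b - 6)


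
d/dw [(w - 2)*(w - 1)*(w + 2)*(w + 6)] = 4*w^3 + 15*w^2 - 20*w - 20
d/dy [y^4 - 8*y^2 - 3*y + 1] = 4*y^3 - 16*y - 3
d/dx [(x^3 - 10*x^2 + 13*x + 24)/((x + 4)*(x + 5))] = (x^4 + 18*x^3 - 43*x^2 - 448*x + 44)/(x^4 + 18*x^3 + 121*x^2 + 360*x + 400)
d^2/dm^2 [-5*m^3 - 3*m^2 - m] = -30*m - 6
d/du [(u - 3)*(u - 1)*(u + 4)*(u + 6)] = 4*u^3 + 18*u^2 - 26*u - 66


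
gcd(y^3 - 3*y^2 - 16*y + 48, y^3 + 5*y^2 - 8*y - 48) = y^2 + y - 12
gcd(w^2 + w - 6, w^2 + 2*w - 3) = w + 3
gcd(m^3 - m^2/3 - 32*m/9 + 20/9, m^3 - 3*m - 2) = 1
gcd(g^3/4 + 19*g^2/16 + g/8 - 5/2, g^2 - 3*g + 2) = 1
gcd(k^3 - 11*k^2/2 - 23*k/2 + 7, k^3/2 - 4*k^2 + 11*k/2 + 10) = 1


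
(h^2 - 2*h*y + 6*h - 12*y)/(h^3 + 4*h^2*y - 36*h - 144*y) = (h - 2*y)/(h^2 + 4*h*y - 6*h - 24*y)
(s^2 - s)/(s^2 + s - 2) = s/(s + 2)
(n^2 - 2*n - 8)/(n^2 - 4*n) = (n + 2)/n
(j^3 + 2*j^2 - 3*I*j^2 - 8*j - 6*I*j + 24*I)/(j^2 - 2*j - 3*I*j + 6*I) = j + 4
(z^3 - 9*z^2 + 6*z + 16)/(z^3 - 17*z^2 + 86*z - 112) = (z + 1)/(z - 7)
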